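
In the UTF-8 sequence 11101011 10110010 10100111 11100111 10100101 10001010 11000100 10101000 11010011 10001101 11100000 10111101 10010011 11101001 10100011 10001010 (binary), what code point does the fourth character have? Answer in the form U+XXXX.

U+04CD

Offset 0: leading byte 0xEB = 11101011 → 3-byte char #1 = EB B2 A7.
Offset 3: leading byte 0xE7 = 11100111 → 3-byte char #2 = E7 A5 8A.
Offset 6: leading byte 0xC4 = 11000100 → 2-byte char #3 = C4 A8.
Offset 8: leading byte 0xD3 = 11010011 → 2-byte char #4 = D3 8D.
Leading byte 0xD3 = 11010011 matches 110xxxxx → 2-byte sequence.
Byte 1: 0xD3 = 11010011, payload 10011 (5 bits).
Byte 2: 0x8D = 10001101 (10xxxxxx ✓), payload 001101.
Concatenate: 10011001101 = 0x4CD (11 bits → U+04CD).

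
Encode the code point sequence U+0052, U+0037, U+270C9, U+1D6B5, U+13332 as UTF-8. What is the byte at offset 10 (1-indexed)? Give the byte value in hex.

1-indexed offset 10 is 0-indexed offset 9.
U+0052 → 1-byte form 52 at offsets 0–0.
U+0037 → 1-byte form 37 at offsets 1–1.
U+270C9 → 4-byte form F0 A7 83 89 at offsets 2–5.
U+1D6B5 → 4-byte form F0 9D 9A B5 at offsets 6–9.
Offset 9 falls in char 4's range; it's byte 4 of F0 9D 9A B5 = 0xB5.

0xB5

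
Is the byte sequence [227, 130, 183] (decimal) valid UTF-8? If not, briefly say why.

valid

Leading byte 0xE3 = 11100011 → 3-byte form.
Continuation bytes 0x82=10000010, 0xB7=10110111 all match 10xxxxxx.
Decoded value 0x30B7 is ≥ 0x800 (shortest form) and not a surrogate.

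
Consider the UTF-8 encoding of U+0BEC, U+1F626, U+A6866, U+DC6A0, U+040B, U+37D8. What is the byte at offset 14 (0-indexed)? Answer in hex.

U+0BEC → 3-byte form E0 AF AC at offsets 0–2.
U+1F626 → 4-byte form F0 9F 98 A6 at offsets 3–6.
U+A6866 → 4-byte form F2 A6 A1 A6 at offsets 7–10.
U+DC6A0 → 4-byte form F3 9C 9A A0 at offsets 11–14.
Offset 14 falls in char 4's range; it's byte 4 of F3 9C 9A A0 = 0xA0.

0xA0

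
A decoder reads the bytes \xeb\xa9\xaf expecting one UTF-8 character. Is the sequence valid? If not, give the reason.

Leading byte 0xEB = 11101011 → 3-byte form.
Continuation bytes 0xA9=10101001, 0xAF=10101111 all match 10xxxxxx.
Decoded value 0xBA6F is ≥ 0x800 (shortest form) and not a surrogate.

valid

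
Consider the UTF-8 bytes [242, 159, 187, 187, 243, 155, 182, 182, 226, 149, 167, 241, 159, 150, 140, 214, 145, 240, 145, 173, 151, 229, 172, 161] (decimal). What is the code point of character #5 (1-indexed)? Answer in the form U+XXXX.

U+0591

Offset 0: leading byte 0xF2 = 11110010 → 4-byte char #1 = F2 9F BB BB.
Offset 4: leading byte 0xF3 = 11110011 → 4-byte char #2 = F3 9B B6 B6.
Offset 8: leading byte 0xE2 = 11100010 → 3-byte char #3 = E2 95 A7.
Offset 11: leading byte 0xF1 = 11110001 → 4-byte char #4 = F1 9F 96 8C.
Offset 15: leading byte 0xD6 = 11010110 → 2-byte char #5 = D6 91.
Leading byte 0xD6 = 11010110 matches 110xxxxx → 2-byte sequence.
Byte 1: 0xD6 = 11010110, payload 10110 (5 bits).
Byte 2: 0x91 = 10010001 (10xxxxxx ✓), payload 010001.
Concatenate: 10110010001 = 0x591 (11 bits → U+0591).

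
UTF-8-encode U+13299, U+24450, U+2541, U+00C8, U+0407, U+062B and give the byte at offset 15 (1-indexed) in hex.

0x87

1-indexed offset 15 is 0-indexed offset 14.
U+13299 → 4-byte form F0 93 8A 99 at offsets 0–3.
U+24450 → 4-byte form F0 A4 91 90 at offsets 4–7.
U+2541 → 3-byte form E2 95 81 at offsets 8–10.
U+00C8 → 2-byte form C3 88 at offsets 11–12.
U+0407 → 2-byte form D0 87 at offsets 13–14.
Offset 14 falls in char 5's range; it's byte 2 of D0 87 = 0x87.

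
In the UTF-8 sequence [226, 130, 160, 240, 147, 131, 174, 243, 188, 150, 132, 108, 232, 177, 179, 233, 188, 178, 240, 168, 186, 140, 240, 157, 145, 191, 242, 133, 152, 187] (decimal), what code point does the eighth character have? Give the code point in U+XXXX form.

Offset 0: leading byte 0xE2 = 11100010 → 3-byte char #1 = E2 82 A0.
Offset 3: leading byte 0xF0 = 11110000 → 4-byte char #2 = F0 93 83 AE.
Offset 7: leading byte 0xF3 = 11110011 → 4-byte char #3 = F3 BC 96 84.
Offset 11: leading byte 0x6C = 01101100 → 1-byte char #4 = 6C.
Offset 12: leading byte 0xE8 = 11101000 → 3-byte char #5 = E8 B1 B3.
Offset 15: leading byte 0xE9 = 11101001 → 3-byte char #6 = E9 BC B2.
Offset 18: leading byte 0xF0 = 11110000 → 4-byte char #7 = F0 A8 BA 8C.
Offset 22: leading byte 0xF0 = 11110000 → 4-byte char #8 = F0 9D 91 BF.
Leading byte 0xF0 = 11110000 matches 11110xxx → 4-byte sequence.
Byte 1: 0xF0 = 11110000, payload 000 (3 bits).
Byte 2: 0x9D = 10011101 (10xxxxxx ✓), payload 011101.
Byte 3: 0x91 = 10010001 (10xxxxxx ✓), payload 010001.
Byte 4: 0xBF = 10111111 (10xxxxxx ✓), payload 111111.
Concatenate: 000011101010001111111 = 0x1D47F (21 bits → U+1D47F).

U+1D47F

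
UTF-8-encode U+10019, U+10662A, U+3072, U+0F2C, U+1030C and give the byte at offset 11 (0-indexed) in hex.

0xE0

U+10019 → 4-byte form F0 90 80 99 at offsets 0–3.
U+10662A → 4-byte form F4 86 98 AA at offsets 4–7.
U+3072 → 3-byte form E3 81 B2 at offsets 8–10.
U+0F2C → 3-byte form E0 BC AC at offsets 11–13.
Offset 11 falls in char 4's range; it's byte 1 of E0 BC AC = 0xE0.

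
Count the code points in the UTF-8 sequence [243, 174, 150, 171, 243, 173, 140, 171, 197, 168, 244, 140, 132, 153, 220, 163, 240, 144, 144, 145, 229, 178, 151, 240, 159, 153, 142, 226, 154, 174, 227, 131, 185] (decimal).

Byte at offset 0: 0xF3 = 11110011 → 4-byte char (#1). Advance 4.
Byte at offset 4: 0xF3 = 11110011 → 4-byte char (#2). Advance 4.
Byte at offset 8: 0xC5 = 11000101 → 2-byte char (#3). Advance 2.
Byte at offset 10: 0xF4 = 11110100 → 4-byte char (#4). Advance 4.
Byte at offset 14: 0xDC = 11011100 → 2-byte char (#5). Advance 2.
Byte at offset 16: 0xF0 = 11110000 → 4-byte char (#6). Advance 4.
Byte at offset 20: 0xE5 = 11100101 → 3-byte char (#7). Advance 3.
Byte at offset 23: 0xF0 = 11110000 → 4-byte char (#8). Advance 4.
Byte at offset 27: 0xE2 = 11100010 → 3-byte char (#9). Advance 3.
Byte at offset 30: 0xE3 = 11100011 → 3-byte char (#10). Advance 3.
Reached end at offset 33 after 10 code points.

10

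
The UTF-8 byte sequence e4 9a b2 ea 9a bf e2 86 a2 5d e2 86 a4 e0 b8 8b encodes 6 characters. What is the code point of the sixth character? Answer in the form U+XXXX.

U+0E0B

Offset 0: leading byte 0xE4 = 11100100 → 3-byte char #1 = E4 9A B2.
Offset 3: leading byte 0xEA = 11101010 → 3-byte char #2 = EA 9A BF.
Offset 6: leading byte 0xE2 = 11100010 → 3-byte char #3 = E2 86 A2.
Offset 9: leading byte 0x5D = 01011101 → 1-byte char #4 = 5D.
Offset 10: leading byte 0xE2 = 11100010 → 3-byte char #5 = E2 86 A4.
Offset 13: leading byte 0xE0 = 11100000 → 3-byte char #6 = E0 B8 8B.
Leading byte 0xE0 = 11100000 matches 1110xxxx → 3-byte sequence.
Byte 1: 0xE0 = 11100000, payload 0000 (4 bits).
Byte 2: 0xB8 = 10111000 (10xxxxxx ✓), payload 111000.
Byte 3: 0x8B = 10001011 (10xxxxxx ✓), payload 001011.
Concatenate: 0000111000001011 = 0xE0B (16 bits → U+0E0B).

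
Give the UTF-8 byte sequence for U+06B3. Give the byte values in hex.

DA B3

U+06B3 = 0x6B3 = 1715 decimal. In range U+0080–U+07FF → 2-byte form: 110xxxxx 10xxxxxx.
Binary (11 bits): 11010110011.
Split 5+6: 11010 | 110011.
Byte 1: 11011010 = 0xDA.
Byte 2: 10110011 = 0xB3.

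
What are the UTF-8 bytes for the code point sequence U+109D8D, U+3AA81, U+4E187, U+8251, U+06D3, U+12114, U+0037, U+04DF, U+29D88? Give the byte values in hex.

F4 89 B6 8D F0 BA AA 81 F1 8E 86 87 E8 89 91 DB 93 F0 92 84 94 37 D3 9F F0 A9 B6 88

U+109D8D: 4-byte form → F4 89 B6 8D.
U+3AA81: 4-byte form → F0 BA AA 81.
U+4E187: 4-byte form → F1 8E 86 87.
U+8251: 3-byte form → E8 89 91.
U+06D3: 2-byte form → DB 93.
U+12114: 4-byte form → F0 92 84 94.
U+0037: 1-byte form → 37.
U+04DF: 2-byte form → D3 9F.
U+29D88: 4-byte form → F0 A9 B6 88.
Concatenated (28 bytes): F4 89 B6 8D F0 BA AA 81 F1 8E 86 87 E8 89 91 DB 93 F0 92 84 94 37 D3 9F F0 A9 B6 88.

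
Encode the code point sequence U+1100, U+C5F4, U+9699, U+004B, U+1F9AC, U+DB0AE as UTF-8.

U+1100: 3-byte form → E1 84 80.
U+C5F4: 3-byte form → EC 97 B4.
U+9699: 3-byte form → E9 9A 99.
U+004B: 1-byte form → 4B.
U+1F9AC: 4-byte form → F0 9F A6 AC.
U+DB0AE: 4-byte form → F3 9B 82 AE.
Concatenated (18 bytes): E1 84 80 EC 97 B4 E9 9A 99 4B F0 9F A6 AC F3 9B 82 AE.

E1 84 80 EC 97 B4 E9 9A 99 4B F0 9F A6 AC F3 9B 82 AE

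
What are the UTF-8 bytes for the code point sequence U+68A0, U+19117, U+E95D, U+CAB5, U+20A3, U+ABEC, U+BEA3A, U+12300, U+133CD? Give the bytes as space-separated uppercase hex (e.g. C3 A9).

U+68A0: 3-byte form → E6 A2 A0.
U+19117: 4-byte form → F0 99 84 97.
U+E95D: 3-byte form → EE A5 9D.
U+CAB5: 3-byte form → EC AA B5.
U+20A3: 3-byte form → E2 82 A3.
U+ABEC: 3-byte form → EA AF AC.
U+BEA3A: 4-byte form → F2 BE A8 BA.
U+12300: 4-byte form → F0 92 8C 80.
U+133CD: 4-byte form → F0 93 8F 8D.
Concatenated (31 bytes): E6 A2 A0 F0 99 84 97 EE A5 9D EC AA B5 E2 82 A3 EA AF AC F2 BE A8 BA F0 92 8C 80 F0 93 8F 8D.

E6 A2 A0 F0 99 84 97 EE A5 9D EC AA B5 E2 82 A3 EA AF AC F2 BE A8 BA F0 92 8C 80 F0 93 8F 8D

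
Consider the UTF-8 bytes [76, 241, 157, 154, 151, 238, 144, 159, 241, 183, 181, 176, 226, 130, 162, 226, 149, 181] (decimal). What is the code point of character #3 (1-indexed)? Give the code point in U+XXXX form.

Offset 0: leading byte 0x4C = 01001100 → 1-byte char #1 = 4C.
Offset 1: leading byte 0xF1 = 11110001 → 4-byte char #2 = F1 9D 9A 97.
Offset 5: leading byte 0xEE = 11101110 → 3-byte char #3 = EE 90 9F.
Leading byte 0xEE = 11101110 matches 1110xxxx → 3-byte sequence.
Byte 1: 0xEE = 11101110, payload 1110 (4 bits).
Byte 2: 0x90 = 10010000 (10xxxxxx ✓), payload 010000.
Byte 3: 0x9F = 10011111 (10xxxxxx ✓), payload 011111.
Concatenate: 1110010000011111 = 0xE41F (16 bits → U+E41F).

U+E41F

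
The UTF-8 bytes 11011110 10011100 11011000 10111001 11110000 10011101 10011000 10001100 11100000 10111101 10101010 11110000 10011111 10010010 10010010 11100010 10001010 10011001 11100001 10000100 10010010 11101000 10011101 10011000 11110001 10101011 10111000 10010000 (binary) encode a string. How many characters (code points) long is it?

9

Byte at offset 0: 0xDE = 11011110 → 2-byte char (#1). Advance 2.
Byte at offset 2: 0xD8 = 11011000 → 2-byte char (#2). Advance 2.
Byte at offset 4: 0xF0 = 11110000 → 4-byte char (#3). Advance 4.
Byte at offset 8: 0xE0 = 11100000 → 3-byte char (#4). Advance 3.
Byte at offset 11: 0xF0 = 11110000 → 4-byte char (#5). Advance 4.
Byte at offset 15: 0xE2 = 11100010 → 3-byte char (#6). Advance 3.
Byte at offset 18: 0xE1 = 11100001 → 3-byte char (#7). Advance 3.
Byte at offset 21: 0xE8 = 11101000 → 3-byte char (#8). Advance 3.
Byte at offset 24: 0xF1 = 11110001 → 4-byte char (#9). Advance 4.
Reached end at offset 28 after 9 code points.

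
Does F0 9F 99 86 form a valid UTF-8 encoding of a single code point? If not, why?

valid

Leading byte 0xF0 = 11110000 → 4-byte form.
Continuation bytes 0x9F=10011111, 0x99=10011001, 0x86=10000110 all match 10xxxxxx.
Decoded value 0x1F646 is ≥ 0x10000 (shortest form) and not a surrogate.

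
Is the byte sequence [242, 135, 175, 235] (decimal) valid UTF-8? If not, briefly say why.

invalid (non-continuation byte where continuation expected)

Leading byte 0xF2 = 11110010 → 4-byte form.
Byte 4 is 0xEB = 11101011, which is not 10xxxxxx — expected a continuation byte.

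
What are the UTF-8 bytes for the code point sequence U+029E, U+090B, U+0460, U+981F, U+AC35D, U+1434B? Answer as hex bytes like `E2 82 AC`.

U+029E: 2-byte form → CA 9E.
U+090B: 3-byte form → E0 A4 8B.
U+0460: 2-byte form → D1 A0.
U+981F: 3-byte form → E9 A0 9F.
U+AC35D: 4-byte form → F2 AC 8D 9D.
U+1434B: 4-byte form → F0 94 8D 8B.
Concatenated (18 bytes): CA 9E E0 A4 8B D1 A0 E9 A0 9F F2 AC 8D 9D F0 94 8D 8B.

CA 9E E0 A4 8B D1 A0 E9 A0 9F F2 AC 8D 9D F0 94 8D 8B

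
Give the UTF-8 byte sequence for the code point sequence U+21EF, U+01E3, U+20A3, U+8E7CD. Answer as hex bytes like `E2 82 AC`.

U+21EF: 3-byte form → E2 87 AF.
U+01E3: 2-byte form → C7 A3.
U+20A3: 3-byte form → E2 82 A3.
U+8E7CD: 4-byte form → F2 8E 9F 8D.
Concatenated (12 bytes): E2 87 AF C7 A3 E2 82 A3 F2 8E 9F 8D.

E2 87 AF C7 A3 E2 82 A3 F2 8E 9F 8D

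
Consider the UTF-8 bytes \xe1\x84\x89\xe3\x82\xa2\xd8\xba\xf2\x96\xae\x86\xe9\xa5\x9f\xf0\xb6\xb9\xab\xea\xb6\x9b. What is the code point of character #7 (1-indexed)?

U+AD9B

Offset 0: leading byte 0xE1 = 11100001 → 3-byte char #1 = E1 84 89.
Offset 3: leading byte 0xE3 = 11100011 → 3-byte char #2 = E3 82 A2.
Offset 6: leading byte 0xD8 = 11011000 → 2-byte char #3 = D8 BA.
Offset 8: leading byte 0xF2 = 11110010 → 4-byte char #4 = F2 96 AE 86.
Offset 12: leading byte 0xE9 = 11101001 → 3-byte char #5 = E9 A5 9F.
Offset 15: leading byte 0xF0 = 11110000 → 4-byte char #6 = F0 B6 B9 AB.
Offset 19: leading byte 0xEA = 11101010 → 3-byte char #7 = EA B6 9B.
Leading byte 0xEA = 11101010 matches 1110xxxx → 3-byte sequence.
Byte 1: 0xEA = 11101010, payload 1010 (4 bits).
Byte 2: 0xB6 = 10110110 (10xxxxxx ✓), payload 110110.
Byte 3: 0x9B = 10011011 (10xxxxxx ✓), payload 011011.
Concatenate: 1010110110011011 = 0xAD9B (16 bits → U+AD9B).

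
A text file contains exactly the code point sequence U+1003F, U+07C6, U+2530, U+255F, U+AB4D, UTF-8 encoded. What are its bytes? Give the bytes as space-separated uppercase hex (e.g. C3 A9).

F0 90 80 BF DF 86 E2 94 B0 E2 95 9F EA AD 8D

U+1003F: 4-byte form → F0 90 80 BF.
U+07C6: 2-byte form → DF 86.
U+2530: 3-byte form → E2 94 B0.
U+255F: 3-byte form → E2 95 9F.
U+AB4D: 3-byte form → EA AD 8D.
Concatenated (15 bytes): F0 90 80 BF DF 86 E2 94 B0 E2 95 9F EA AD 8D.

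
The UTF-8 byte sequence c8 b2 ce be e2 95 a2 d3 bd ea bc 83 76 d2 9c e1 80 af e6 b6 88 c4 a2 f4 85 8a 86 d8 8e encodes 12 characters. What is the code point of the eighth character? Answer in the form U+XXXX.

U+102F

Offset 0: leading byte 0xC8 = 11001000 → 2-byte char #1 = C8 B2.
Offset 2: leading byte 0xCE = 11001110 → 2-byte char #2 = CE BE.
Offset 4: leading byte 0xE2 = 11100010 → 3-byte char #3 = E2 95 A2.
Offset 7: leading byte 0xD3 = 11010011 → 2-byte char #4 = D3 BD.
Offset 9: leading byte 0xEA = 11101010 → 3-byte char #5 = EA BC 83.
Offset 12: leading byte 0x76 = 01110110 → 1-byte char #6 = 76.
Offset 13: leading byte 0xD2 = 11010010 → 2-byte char #7 = D2 9C.
Offset 15: leading byte 0xE1 = 11100001 → 3-byte char #8 = E1 80 AF.
Leading byte 0xE1 = 11100001 matches 1110xxxx → 3-byte sequence.
Byte 1: 0xE1 = 11100001, payload 0001 (4 bits).
Byte 2: 0x80 = 10000000 (10xxxxxx ✓), payload 000000.
Byte 3: 0xAF = 10101111 (10xxxxxx ✓), payload 101111.
Concatenate: 0001000000101111 = 0x102F (16 bits → U+102F).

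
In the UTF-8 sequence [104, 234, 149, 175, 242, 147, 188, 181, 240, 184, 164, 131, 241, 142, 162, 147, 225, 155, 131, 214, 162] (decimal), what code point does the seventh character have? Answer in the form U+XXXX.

Offset 0: leading byte 0x68 = 01101000 → 1-byte char #1 = 68.
Offset 1: leading byte 0xEA = 11101010 → 3-byte char #2 = EA 95 AF.
Offset 4: leading byte 0xF2 = 11110010 → 4-byte char #3 = F2 93 BC B5.
Offset 8: leading byte 0xF0 = 11110000 → 4-byte char #4 = F0 B8 A4 83.
Offset 12: leading byte 0xF1 = 11110001 → 4-byte char #5 = F1 8E A2 93.
Offset 16: leading byte 0xE1 = 11100001 → 3-byte char #6 = E1 9B 83.
Offset 19: leading byte 0xD6 = 11010110 → 2-byte char #7 = D6 A2.
Leading byte 0xD6 = 11010110 matches 110xxxxx → 2-byte sequence.
Byte 1: 0xD6 = 11010110, payload 10110 (5 bits).
Byte 2: 0xA2 = 10100010 (10xxxxxx ✓), payload 100010.
Concatenate: 10110100010 = 0x5A2 (11 bits → U+05A2).

U+05A2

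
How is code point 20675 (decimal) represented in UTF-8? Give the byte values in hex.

U+50C3 = 0x50C3 = 20675 decimal. In range U+0800–U+FFFF → 3-byte form: 1110xxxx 10xxxxxx 10xxxxxx.
Binary (16 bits): 0101000011000011.
Split 4+6+6: 0101 | 000011 | 000011.
Byte 1: 11100101 = 0xE5.
Byte 2: 10000011 = 0x83.
Byte 3: 10000011 = 0x83.

E5 83 83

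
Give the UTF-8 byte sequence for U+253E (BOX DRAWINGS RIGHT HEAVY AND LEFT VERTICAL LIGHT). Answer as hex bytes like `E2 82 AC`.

E2 94 BE

U+253E = 0x253E = 9534 decimal. In range U+0800–U+FFFF → 3-byte form: 1110xxxx 10xxxxxx 10xxxxxx.
Binary (16 bits): 0010010100111110.
Split 4+6+6: 0010 | 010100 | 111110.
Byte 1: 11100010 = 0xE2.
Byte 2: 10010100 = 0x94.
Byte 3: 10111110 = 0xBE.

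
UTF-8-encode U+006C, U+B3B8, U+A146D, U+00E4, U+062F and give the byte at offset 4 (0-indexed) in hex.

U+006C → 1-byte form 6C at offsets 0–0.
U+B3B8 → 3-byte form EB 8E B8 at offsets 1–3.
U+A146D → 4-byte form F2 A1 91 AD at offsets 4–7.
Offset 4 falls in char 3's range; it's byte 1 of F2 A1 91 AD = 0xF2.

0xF2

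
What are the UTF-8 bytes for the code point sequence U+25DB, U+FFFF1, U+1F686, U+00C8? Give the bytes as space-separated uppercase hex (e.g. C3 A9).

E2 97 9B F3 BF BF B1 F0 9F 9A 86 C3 88

U+25DB: 3-byte form → E2 97 9B.
U+FFFF1: 4-byte form → F3 BF BF B1.
U+1F686: 4-byte form → F0 9F 9A 86.
U+00C8: 2-byte form → C3 88.
Concatenated (13 bytes): E2 97 9B F3 BF BF B1 F0 9F 9A 86 C3 88.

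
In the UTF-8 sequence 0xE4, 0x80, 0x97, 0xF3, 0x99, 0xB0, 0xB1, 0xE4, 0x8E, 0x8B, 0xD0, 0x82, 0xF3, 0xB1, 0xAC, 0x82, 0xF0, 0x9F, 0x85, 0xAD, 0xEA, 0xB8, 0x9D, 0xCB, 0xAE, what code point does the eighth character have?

U+02EE

Offset 0: leading byte 0xE4 = 11100100 → 3-byte char #1 = E4 80 97.
Offset 3: leading byte 0xF3 = 11110011 → 4-byte char #2 = F3 99 B0 B1.
Offset 7: leading byte 0xE4 = 11100100 → 3-byte char #3 = E4 8E 8B.
Offset 10: leading byte 0xD0 = 11010000 → 2-byte char #4 = D0 82.
Offset 12: leading byte 0xF3 = 11110011 → 4-byte char #5 = F3 B1 AC 82.
Offset 16: leading byte 0xF0 = 11110000 → 4-byte char #6 = F0 9F 85 AD.
Offset 20: leading byte 0xEA = 11101010 → 3-byte char #7 = EA B8 9D.
Offset 23: leading byte 0xCB = 11001011 → 2-byte char #8 = CB AE.
Leading byte 0xCB = 11001011 matches 110xxxxx → 2-byte sequence.
Byte 1: 0xCB = 11001011, payload 01011 (5 bits).
Byte 2: 0xAE = 10101110 (10xxxxxx ✓), payload 101110.
Concatenate: 01011101110 = 0x2EE (11 bits → U+02EE).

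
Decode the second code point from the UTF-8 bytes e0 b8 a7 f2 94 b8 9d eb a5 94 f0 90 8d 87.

U+94E1D

Offset 0: leading byte 0xE0 = 11100000 → 3-byte char #1 = E0 B8 A7.
Offset 3: leading byte 0xF2 = 11110010 → 4-byte char #2 = F2 94 B8 9D.
Leading byte 0xF2 = 11110010 matches 11110xxx → 4-byte sequence.
Byte 1: 0xF2 = 11110010, payload 010 (3 bits).
Byte 2: 0x94 = 10010100 (10xxxxxx ✓), payload 010100.
Byte 3: 0xB8 = 10111000 (10xxxxxx ✓), payload 111000.
Byte 4: 0x9D = 10011101 (10xxxxxx ✓), payload 011101.
Concatenate: 010010100111000011101 = 0x94E1D (21 bits → U+94E1D).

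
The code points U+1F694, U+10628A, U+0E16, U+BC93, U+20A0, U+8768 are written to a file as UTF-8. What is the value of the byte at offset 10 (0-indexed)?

0x96

U+1F694 → 4-byte form F0 9F 9A 94 at offsets 0–3.
U+10628A → 4-byte form F4 86 8A 8A at offsets 4–7.
U+0E16 → 3-byte form E0 B8 96 at offsets 8–10.
Offset 10 falls in char 3's range; it's byte 3 of E0 B8 96 = 0x96.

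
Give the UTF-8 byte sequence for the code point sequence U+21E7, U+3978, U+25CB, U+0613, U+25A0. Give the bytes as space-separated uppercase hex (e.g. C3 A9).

E2 87 A7 E3 A5 B8 E2 97 8B D8 93 E2 96 A0

U+21E7: 3-byte form → E2 87 A7.
U+3978: 3-byte form → E3 A5 B8.
U+25CB: 3-byte form → E2 97 8B.
U+0613: 2-byte form → D8 93.
U+25A0: 3-byte form → E2 96 A0.
Concatenated (14 bytes): E2 87 A7 E3 A5 B8 E2 97 8B D8 93 E2 96 A0.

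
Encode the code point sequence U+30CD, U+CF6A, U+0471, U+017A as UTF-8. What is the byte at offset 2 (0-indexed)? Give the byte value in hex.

0x8D

U+30CD → 3-byte form E3 83 8D at offsets 0–2.
Offset 2 falls in char 1's range; it's byte 3 of E3 83 8D = 0x8D.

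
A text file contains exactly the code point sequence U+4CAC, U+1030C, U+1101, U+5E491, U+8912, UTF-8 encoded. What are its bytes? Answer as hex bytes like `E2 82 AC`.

U+4CAC: 3-byte form → E4 B2 AC.
U+1030C: 4-byte form → F0 90 8C 8C.
U+1101: 3-byte form → E1 84 81.
U+5E491: 4-byte form → F1 9E 92 91.
U+8912: 3-byte form → E8 A4 92.
Concatenated (17 bytes): E4 B2 AC F0 90 8C 8C E1 84 81 F1 9E 92 91 E8 A4 92.

E4 B2 AC F0 90 8C 8C E1 84 81 F1 9E 92 91 E8 A4 92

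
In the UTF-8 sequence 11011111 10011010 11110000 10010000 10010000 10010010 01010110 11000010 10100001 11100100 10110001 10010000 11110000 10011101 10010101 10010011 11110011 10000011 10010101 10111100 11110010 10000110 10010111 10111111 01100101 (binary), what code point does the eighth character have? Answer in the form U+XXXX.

Offset 0: leading byte 0xDF = 11011111 → 2-byte char #1 = DF 9A.
Offset 2: leading byte 0xF0 = 11110000 → 4-byte char #2 = F0 90 90 92.
Offset 6: leading byte 0x56 = 01010110 → 1-byte char #3 = 56.
Offset 7: leading byte 0xC2 = 11000010 → 2-byte char #4 = C2 A1.
Offset 9: leading byte 0xE4 = 11100100 → 3-byte char #5 = E4 B1 90.
Offset 12: leading byte 0xF0 = 11110000 → 4-byte char #6 = F0 9D 95 93.
Offset 16: leading byte 0xF3 = 11110011 → 4-byte char #7 = F3 83 95 BC.
Offset 20: leading byte 0xF2 = 11110010 → 4-byte char #8 = F2 86 97 BF.
Leading byte 0xF2 = 11110010 matches 11110xxx → 4-byte sequence.
Byte 1: 0xF2 = 11110010, payload 010 (3 bits).
Byte 2: 0x86 = 10000110 (10xxxxxx ✓), payload 000110.
Byte 3: 0x97 = 10010111 (10xxxxxx ✓), payload 010111.
Byte 4: 0xBF = 10111111 (10xxxxxx ✓), payload 111111.
Concatenate: 010000110010111111111 = 0x865FF (21 bits → U+865FF).

U+865FF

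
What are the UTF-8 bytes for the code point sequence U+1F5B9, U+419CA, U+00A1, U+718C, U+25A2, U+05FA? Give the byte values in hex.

U+1F5B9: 4-byte form → F0 9F 96 B9.
U+419CA: 4-byte form → F1 81 A7 8A.
U+00A1: 2-byte form → C2 A1.
U+718C: 3-byte form → E7 86 8C.
U+25A2: 3-byte form → E2 96 A2.
U+05FA: 2-byte form → D7 BA.
Concatenated (18 bytes): F0 9F 96 B9 F1 81 A7 8A C2 A1 E7 86 8C E2 96 A2 D7 BA.

F0 9F 96 B9 F1 81 A7 8A C2 A1 E7 86 8C E2 96 A2 D7 BA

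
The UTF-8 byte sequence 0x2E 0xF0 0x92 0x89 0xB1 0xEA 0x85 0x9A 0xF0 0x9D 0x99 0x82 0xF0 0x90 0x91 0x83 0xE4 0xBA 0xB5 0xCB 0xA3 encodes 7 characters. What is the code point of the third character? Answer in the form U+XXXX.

Offset 0: leading byte 0x2E = 00101110 → 1-byte char #1 = 2E.
Offset 1: leading byte 0xF0 = 11110000 → 4-byte char #2 = F0 92 89 B1.
Offset 5: leading byte 0xEA = 11101010 → 3-byte char #3 = EA 85 9A.
Leading byte 0xEA = 11101010 matches 1110xxxx → 3-byte sequence.
Byte 1: 0xEA = 11101010, payload 1010 (4 bits).
Byte 2: 0x85 = 10000101 (10xxxxxx ✓), payload 000101.
Byte 3: 0x9A = 10011010 (10xxxxxx ✓), payload 011010.
Concatenate: 1010000101011010 = 0xA15A (16 bits → U+A15A).

U+A15A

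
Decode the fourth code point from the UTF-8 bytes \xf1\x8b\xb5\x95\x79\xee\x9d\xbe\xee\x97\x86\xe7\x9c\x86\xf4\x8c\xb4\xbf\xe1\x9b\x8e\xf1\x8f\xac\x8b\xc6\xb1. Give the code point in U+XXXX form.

U+E5C6

Offset 0: leading byte 0xF1 = 11110001 → 4-byte char #1 = F1 8B B5 95.
Offset 4: leading byte 0x79 = 01111001 → 1-byte char #2 = 79.
Offset 5: leading byte 0xEE = 11101110 → 3-byte char #3 = EE 9D BE.
Offset 8: leading byte 0xEE = 11101110 → 3-byte char #4 = EE 97 86.
Leading byte 0xEE = 11101110 matches 1110xxxx → 3-byte sequence.
Byte 1: 0xEE = 11101110, payload 1110 (4 bits).
Byte 2: 0x97 = 10010111 (10xxxxxx ✓), payload 010111.
Byte 3: 0x86 = 10000110 (10xxxxxx ✓), payload 000110.
Concatenate: 1110010111000110 = 0xE5C6 (16 bits → U+E5C6).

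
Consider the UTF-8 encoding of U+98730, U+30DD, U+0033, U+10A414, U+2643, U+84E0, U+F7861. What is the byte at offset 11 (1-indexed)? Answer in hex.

0x90

1-indexed offset 11 is 0-indexed offset 10.
U+98730 → 4-byte form F2 98 9C B0 at offsets 0–3.
U+30DD → 3-byte form E3 83 9D at offsets 4–6.
U+0033 → 1-byte form 33 at offsets 7–7.
U+10A414 → 4-byte form F4 8A 90 94 at offsets 8–11.
Offset 10 falls in char 4's range; it's byte 3 of F4 8A 90 94 = 0x90.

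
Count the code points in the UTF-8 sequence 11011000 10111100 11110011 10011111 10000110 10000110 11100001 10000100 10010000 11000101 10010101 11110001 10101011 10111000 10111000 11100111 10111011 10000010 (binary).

Byte at offset 0: 0xD8 = 11011000 → 2-byte char (#1). Advance 2.
Byte at offset 2: 0xF3 = 11110011 → 4-byte char (#2). Advance 4.
Byte at offset 6: 0xE1 = 11100001 → 3-byte char (#3). Advance 3.
Byte at offset 9: 0xC5 = 11000101 → 2-byte char (#4). Advance 2.
Byte at offset 11: 0xF1 = 11110001 → 4-byte char (#5). Advance 4.
Byte at offset 15: 0xE7 = 11100111 → 3-byte char (#6). Advance 3.
Reached end at offset 18 after 6 code points.

6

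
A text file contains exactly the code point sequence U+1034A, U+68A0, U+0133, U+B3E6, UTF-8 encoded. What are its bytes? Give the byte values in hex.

F0 90 8D 8A E6 A2 A0 C4 B3 EB 8F A6

U+1034A: 4-byte form → F0 90 8D 8A.
U+68A0: 3-byte form → E6 A2 A0.
U+0133: 2-byte form → C4 B3.
U+B3E6: 3-byte form → EB 8F A6.
Concatenated (12 bytes): F0 90 8D 8A E6 A2 A0 C4 B3 EB 8F A6.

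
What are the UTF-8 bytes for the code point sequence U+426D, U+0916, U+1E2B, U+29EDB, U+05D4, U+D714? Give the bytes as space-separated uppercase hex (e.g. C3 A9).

U+426D: 3-byte form → E4 89 AD.
U+0916: 3-byte form → E0 A4 96.
U+1E2B: 3-byte form → E1 B8 AB.
U+29EDB: 4-byte form → F0 A9 BB 9B.
U+05D4: 2-byte form → D7 94.
U+D714: 3-byte form → ED 9C 94.
Concatenated (18 bytes): E4 89 AD E0 A4 96 E1 B8 AB F0 A9 BB 9B D7 94 ED 9C 94.

E4 89 AD E0 A4 96 E1 B8 AB F0 A9 BB 9B D7 94 ED 9C 94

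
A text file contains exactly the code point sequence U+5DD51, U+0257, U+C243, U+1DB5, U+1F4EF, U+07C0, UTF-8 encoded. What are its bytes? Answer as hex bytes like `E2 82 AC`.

U+5DD51: 4-byte form → F1 9D B5 91.
U+0257: 2-byte form → C9 97.
U+C243: 3-byte form → EC 89 83.
U+1DB5: 3-byte form → E1 B6 B5.
U+1F4EF: 4-byte form → F0 9F 93 AF.
U+07C0: 2-byte form → DF 80.
Concatenated (18 bytes): F1 9D B5 91 C9 97 EC 89 83 E1 B6 B5 F0 9F 93 AF DF 80.

F1 9D B5 91 C9 97 EC 89 83 E1 B6 B5 F0 9F 93 AF DF 80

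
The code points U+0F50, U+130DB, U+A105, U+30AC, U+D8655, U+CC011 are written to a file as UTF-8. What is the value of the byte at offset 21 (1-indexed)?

0x91

1-indexed offset 21 is 0-indexed offset 20.
U+0F50 → 3-byte form E0 BD 90 at offsets 0–2.
U+130DB → 4-byte form F0 93 83 9B at offsets 3–6.
U+A105 → 3-byte form EA 84 85 at offsets 7–9.
U+30AC → 3-byte form E3 82 AC at offsets 10–12.
U+D8655 → 4-byte form F3 98 99 95 at offsets 13–16.
U+CC011 → 4-byte form F3 8C 80 91 at offsets 17–20.
Offset 20 falls in char 6's range; it's byte 4 of F3 8C 80 91 = 0x91.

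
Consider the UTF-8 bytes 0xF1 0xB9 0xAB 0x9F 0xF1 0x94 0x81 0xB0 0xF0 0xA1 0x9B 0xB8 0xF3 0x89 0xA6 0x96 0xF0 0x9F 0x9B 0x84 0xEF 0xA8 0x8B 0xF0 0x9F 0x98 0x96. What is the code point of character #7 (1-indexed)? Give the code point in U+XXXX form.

Offset 0: leading byte 0xF1 = 11110001 → 4-byte char #1 = F1 B9 AB 9F.
Offset 4: leading byte 0xF1 = 11110001 → 4-byte char #2 = F1 94 81 B0.
Offset 8: leading byte 0xF0 = 11110000 → 4-byte char #3 = F0 A1 9B B8.
Offset 12: leading byte 0xF3 = 11110011 → 4-byte char #4 = F3 89 A6 96.
Offset 16: leading byte 0xF0 = 11110000 → 4-byte char #5 = F0 9F 9B 84.
Offset 20: leading byte 0xEF = 11101111 → 3-byte char #6 = EF A8 8B.
Offset 23: leading byte 0xF0 = 11110000 → 4-byte char #7 = F0 9F 98 96.
Leading byte 0xF0 = 11110000 matches 11110xxx → 4-byte sequence.
Byte 1: 0xF0 = 11110000, payload 000 (3 bits).
Byte 2: 0x9F = 10011111 (10xxxxxx ✓), payload 011111.
Byte 3: 0x98 = 10011000 (10xxxxxx ✓), payload 011000.
Byte 4: 0x96 = 10010110 (10xxxxxx ✓), payload 010110.
Concatenate: 000011111011000010110 = 0x1F616 (21 bits → U+1F616).

U+1F616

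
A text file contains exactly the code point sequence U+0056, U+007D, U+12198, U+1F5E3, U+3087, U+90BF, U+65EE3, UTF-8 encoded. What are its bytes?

56 7D F0 92 86 98 F0 9F 97 A3 E3 82 87 E9 82 BF F1 A5 BB A3

U+0056: 1-byte form → 56.
U+007D: 1-byte form → 7D.
U+12198: 4-byte form → F0 92 86 98.
U+1F5E3: 4-byte form → F0 9F 97 A3.
U+3087: 3-byte form → E3 82 87.
U+90BF: 3-byte form → E9 82 BF.
U+65EE3: 4-byte form → F1 A5 BB A3.
Concatenated (20 bytes): 56 7D F0 92 86 98 F0 9F 97 A3 E3 82 87 E9 82 BF F1 A5 BB A3.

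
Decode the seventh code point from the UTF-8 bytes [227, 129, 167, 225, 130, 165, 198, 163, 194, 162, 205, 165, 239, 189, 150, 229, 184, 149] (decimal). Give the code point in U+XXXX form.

U+5E15

Offset 0: leading byte 0xE3 = 11100011 → 3-byte char #1 = E3 81 A7.
Offset 3: leading byte 0xE1 = 11100001 → 3-byte char #2 = E1 82 A5.
Offset 6: leading byte 0xC6 = 11000110 → 2-byte char #3 = C6 A3.
Offset 8: leading byte 0xC2 = 11000010 → 2-byte char #4 = C2 A2.
Offset 10: leading byte 0xCD = 11001101 → 2-byte char #5 = CD A5.
Offset 12: leading byte 0xEF = 11101111 → 3-byte char #6 = EF BD 96.
Offset 15: leading byte 0xE5 = 11100101 → 3-byte char #7 = E5 B8 95.
Leading byte 0xE5 = 11100101 matches 1110xxxx → 3-byte sequence.
Byte 1: 0xE5 = 11100101, payload 0101 (4 bits).
Byte 2: 0xB8 = 10111000 (10xxxxxx ✓), payload 111000.
Byte 3: 0x95 = 10010101 (10xxxxxx ✓), payload 010101.
Concatenate: 0101111000010101 = 0x5E15 (16 bits → U+5E15).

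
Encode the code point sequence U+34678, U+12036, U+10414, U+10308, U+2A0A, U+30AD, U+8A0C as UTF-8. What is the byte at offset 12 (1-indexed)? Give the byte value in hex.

1-indexed offset 12 is 0-indexed offset 11.
U+34678 → 4-byte form F0 B4 99 B8 at offsets 0–3.
U+12036 → 4-byte form F0 92 80 B6 at offsets 4–7.
U+10414 → 4-byte form F0 90 90 94 at offsets 8–11.
Offset 11 falls in char 3's range; it's byte 4 of F0 90 90 94 = 0x94.

0x94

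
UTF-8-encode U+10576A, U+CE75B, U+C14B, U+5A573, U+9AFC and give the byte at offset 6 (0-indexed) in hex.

U+10576A → 4-byte form F4 85 9D AA at offsets 0–3.
U+CE75B → 4-byte form F3 8E 9D 9B at offsets 4–7.
Offset 6 falls in char 2's range; it's byte 3 of F3 8E 9D 9B = 0x9D.

0x9D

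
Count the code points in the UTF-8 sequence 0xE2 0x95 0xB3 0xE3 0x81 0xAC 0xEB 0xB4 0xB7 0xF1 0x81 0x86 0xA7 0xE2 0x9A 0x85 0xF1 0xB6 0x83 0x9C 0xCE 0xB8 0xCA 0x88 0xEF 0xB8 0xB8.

Byte at offset 0: 0xE2 = 11100010 → 3-byte char (#1). Advance 3.
Byte at offset 3: 0xE3 = 11100011 → 3-byte char (#2). Advance 3.
Byte at offset 6: 0xEB = 11101011 → 3-byte char (#3). Advance 3.
Byte at offset 9: 0xF1 = 11110001 → 4-byte char (#4). Advance 4.
Byte at offset 13: 0xE2 = 11100010 → 3-byte char (#5). Advance 3.
Byte at offset 16: 0xF1 = 11110001 → 4-byte char (#6). Advance 4.
Byte at offset 20: 0xCE = 11001110 → 2-byte char (#7). Advance 2.
Byte at offset 22: 0xCA = 11001010 → 2-byte char (#8). Advance 2.
Byte at offset 24: 0xEF = 11101111 → 3-byte char (#9). Advance 3.
Reached end at offset 27 after 9 code points.

9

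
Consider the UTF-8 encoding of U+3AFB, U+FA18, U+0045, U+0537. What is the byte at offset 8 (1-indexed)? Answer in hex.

1-indexed offset 8 is 0-indexed offset 7.
U+3AFB → 3-byte form E3 AB BB at offsets 0–2.
U+FA18 → 3-byte form EF A8 98 at offsets 3–5.
U+0045 → 1-byte form 45 at offsets 6–6.
U+0537 → 2-byte form D4 B7 at offsets 7–8.
Offset 7 falls in char 4's range; it's byte 1 of D4 B7 = 0xD4.

0xD4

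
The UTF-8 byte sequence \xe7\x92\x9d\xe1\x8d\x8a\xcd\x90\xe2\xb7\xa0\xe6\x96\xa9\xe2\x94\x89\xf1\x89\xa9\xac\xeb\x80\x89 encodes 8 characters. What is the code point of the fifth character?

U+65A9

Offset 0: leading byte 0xE7 = 11100111 → 3-byte char #1 = E7 92 9D.
Offset 3: leading byte 0xE1 = 11100001 → 3-byte char #2 = E1 8D 8A.
Offset 6: leading byte 0xCD = 11001101 → 2-byte char #3 = CD 90.
Offset 8: leading byte 0xE2 = 11100010 → 3-byte char #4 = E2 B7 A0.
Offset 11: leading byte 0xE6 = 11100110 → 3-byte char #5 = E6 96 A9.
Leading byte 0xE6 = 11100110 matches 1110xxxx → 3-byte sequence.
Byte 1: 0xE6 = 11100110, payload 0110 (4 bits).
Byte 2: 0x96 = 10010110 (10xxxxxx ✓), payload 010110.
Byte 3: 0xA9 = 10101001 (10xxxxxx ✓), payload 101001.
Concatenate: 0110010110101001 = 0x65A9 (16 bits → U+65A9).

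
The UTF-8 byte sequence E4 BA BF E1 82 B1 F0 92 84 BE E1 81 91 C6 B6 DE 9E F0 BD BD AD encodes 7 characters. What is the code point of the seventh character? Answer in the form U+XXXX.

Offset 0: leading byte 0xE4 = 11100100 → 3-byte char #1 = E4 BA BF.
Offset 3: leading byte 0xE1 = 11100001 → 3-byte char #2 = E1 82 B1.
Offset 6: leading byte 0xF0 = 11110000 → 4-byte char #3 = F0 92 84 BE.
Offset 10: leading byte 0xE1 = 11100001 → 3-byte char #4 = E1 81 91.
Offset 13: leading byte 0xC6 = 11000110 → 2-byte char #5 = C6 B6.
Offset 15: leading byte 0xDE = 11011110 → 2-byte char #6 = DE 9E.
Offset 17: leading byte 0xF0 = 11110000 → 4-byte char #7 = F0 BD BD AD.
Leading byte 0xF0 = 11110000 matches 11110xxx → 4-byte sequence.
Byte 1: 0xF0 = 11110000, payload 000 (3 bits).
Byte 2: 0xBD = 10111101 (10xxxxxx ✓), payload 111101.
Byte 3: 0xBD = 10111101 (10xxxxxx ✓), payload 111101.
Byte 4: 0xAD = 10101101 (10xxxxxx ✓), payload 101101.
Concatenate: 000111101111101101101 = 0x3DF6D (21 bits → U+3DF6D).

U+3DF6D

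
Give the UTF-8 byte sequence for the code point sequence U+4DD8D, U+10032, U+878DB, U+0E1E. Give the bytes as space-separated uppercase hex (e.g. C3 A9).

F1 8D B6 8D F0 90 80 B2 F2 87 A3 9B E0 B8 9E

U+4DD8D: 4-byte form → F1 8D B6 8D.
U+10032: 4-byte form → F0 90 80 B2.
U+878DB: 4-byte form → F2 87 A3 9B.
U+0E1E: 3-byte form → E0 B8 9E.
Concatenated (15 bytes): F1 8D B6 8D F0 90 80 B2 F2 87 A3 9B E0 B8 9E.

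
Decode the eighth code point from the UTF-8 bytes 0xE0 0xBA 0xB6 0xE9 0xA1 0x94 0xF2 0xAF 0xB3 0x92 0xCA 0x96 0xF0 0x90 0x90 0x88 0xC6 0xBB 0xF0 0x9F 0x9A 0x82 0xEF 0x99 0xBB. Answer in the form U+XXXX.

U+F67B

Offset 0: leading byte 0xE0 = 11100000 → 3-byte char #1 = E0 BA B6.
Offset 3: leading byte 0xE9 = 11101001 → 3-byte char #2 = E9 A1 94.
Offset 6: leading byte 0xF2 = 11110010 → 4-byte char #3 = F2 AF B3 92.
Offset 10: leading byte 0xCA = 11001010 → 2-byte char #4 = CA 96.
Offset 12: leading byte 0xF0 = 11110000 → 4-byte char #5 = F0 90 90 88.
Offset 16: leading byte 0xC6 = 11000110 → 2-byte char #6 = C6 BB.
Offset 18: leading byte 0xF0 = 11110000 → 4-byte char #7 = F0 9F 9A 82.
Offset 22: leading byte 0xEF = 11101111 → 3-byte char #8 = EF 99 BB.
Leading byte 0xEF = 11101111 matches 1110xxxx → 3-byte sequence.
Byte 1: 0xEF = 11101111, payload 1111 (4 bits).
Byte 2: 0x99 = 10011001 (10xxxxxx ✓), payload 011001.
Byte 3: 0xBB = 10111011 (10xxxxxx ✓), payload 111011.
Concatenate: 1111011001111011 = 0xF67B (16 bits → U+F67B).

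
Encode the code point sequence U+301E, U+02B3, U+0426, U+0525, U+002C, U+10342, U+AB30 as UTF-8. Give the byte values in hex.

U+301E: 3-byte form → E3 80 9E.
U+02B3: 2-byte form → CA B3.
U+0426: 2-byte form → D0 A6.
U+0525: 2-byte form → D4 A5.
U+002C: 1-byte form → 2C.
U+10342: 4-byte form → F0 90 8D 82.
U+AB30: 3-byte form → EA AC B0.
Concatenated (17 bytes): E3 80 9E CA B3 D0 A6 D4 A5 2C F0 90 8D 82 EA AC B0.

E3 80 9E CA B3 D0 A6 D4 A5 2C F0 90 8D 82 EA AC B0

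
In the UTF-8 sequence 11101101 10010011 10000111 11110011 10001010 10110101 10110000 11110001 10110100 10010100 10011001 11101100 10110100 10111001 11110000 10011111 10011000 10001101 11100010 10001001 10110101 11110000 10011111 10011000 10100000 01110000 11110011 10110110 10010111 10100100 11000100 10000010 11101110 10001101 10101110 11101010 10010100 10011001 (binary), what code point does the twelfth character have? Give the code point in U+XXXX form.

U+A519

Offset 0: leading byte 0xED = 11101101 → 3-byte char #1 = ED 93 87.
Offset 3: leading byte 0xF3 = 11110011 → 4-byte char #2 = F3 8A B5 B0.
Offset 7: leading byte 0xF1 = 11110001 → 4-byte char #3 = F1 B4 94 99.
Offset 11: leading byte 0xEC = 11101100 → 3-byte char #4 = EC B4 B9.
Offset 14: leading byte 0xF0 = 11110000 → 4-byte char #5 = F0 9F 98 8D.
Offset 18: leading byte 0xE2 = 11100010 → 3-byte char #6 = E2 89 B5.
Offset 21: leading byte 0xF0 = 11110000 → 4-byte char #7 = F0 9F 98 A0.
Offset 25: leading byte 0x70 = 01110000 → 1-byte char #8 = 70.
Offset 26: leading byte 0xF3 = 11110011 → 4-byte char #9 = F3 B6 97 A4.
Offset 30: leading byte 0xC4 = 11000100 → 2-byte char #10 = C4 82.
Offset 32: leading byte 0xEE = 11101110 → 3-byte char #11 = EE 8D AE.
Offset 35: leading byte 0xEA = 11101010 → 3-byte char #12 = EA 94 99.
Leading byte 0xEA = 11101010 matches 1110xxxx → 3-byte sequence.
Byte 1: 0xEA = 11101010, payload 1010 (4 bits).
Byte 2: 0x94 = 10010100 (10xxxxxx ✓), payload 010100.
Byte 3: 0x99 = 10011001 (10xxxxxx ✓), payload 011001.
Concatenate: 1010010100011001 = 0xA519 (16 bits → U+A519).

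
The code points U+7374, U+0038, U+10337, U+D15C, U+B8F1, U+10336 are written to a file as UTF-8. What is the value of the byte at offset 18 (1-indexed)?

0xB6

1-indexed offset 18 is 0-indexed offset 17.
U+7374 → 3-byte form E7 8D B4 at offsets 0–2.
U+0038 → 1-byte form 38 at offsets 3–3.
U+10337 → 4-byte form F0 90 8C B7 at offsets 4–7.
U+D15C → 3-byte form ED 85 9C at offsets 8–10.
U+B8F1 → 3-byte form EB A3 B1 at offsets 11–13.
U+10336 → 4-byte form F0 90 8C B6 at offsets 14–17.
Offset 17 falls in char 6's range; it's byte 4 of F0 90 8C B6 = 0xB6.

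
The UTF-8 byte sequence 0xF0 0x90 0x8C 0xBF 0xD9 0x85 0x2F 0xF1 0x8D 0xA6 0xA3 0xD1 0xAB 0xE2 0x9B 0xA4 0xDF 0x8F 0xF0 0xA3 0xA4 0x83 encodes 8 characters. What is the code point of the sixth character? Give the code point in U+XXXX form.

U+26E4

Offset 0: leading byte 0xF0 = 11110000 → 4-byte char #1 = F0 90 8C BF.
Offset 4: leading byte 0xD9 = 11011001 → 2-byte char #2 = D9 85.
Offset 6: leading byte 0x2F = 00101111 → 1-byte char #3 = 2F.
Offset 7: leading byte 0xF1 = 11110001 → 4-byte char #4 = F1 8D A6 A3.
Offset 11: leading byte 0xD1 = 11010001 → 2-byte char #5 = D1 AB.
Offset 13: leading byte 0xE2 = 11100010 → 3-byte char #6 = E2 9B A4.
Leading byte 0xE2 = 11100010 matches 1110xxxx → 3-byte sequence.
Byte 1: 0xE2 = 11100010, payload 0010 (4 bits).
Byte 2: 0x9B = 10011011 (10xxxxxx ✓), payload 011011.
Byte 3: 0xA4 = 10100100 (10xxxxxx ✓), payload 100100.
Concatenate: 0010011011100100 = 0x26E4 (16 bits → U+26E4).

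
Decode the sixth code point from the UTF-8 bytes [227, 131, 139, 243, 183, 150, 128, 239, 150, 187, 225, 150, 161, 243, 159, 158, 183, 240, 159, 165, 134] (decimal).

U+1F946

Offset 0: leading byte 0xE3 = 11100011 → 3-byte char #1 = E3 83 8B.
Offset 3: leading byte 0xF3 = 11110011 → 4-byte char #2 = F3 B7 96 80.
Offset 7: leading byte 0xEF = 11101111 → 3-byte char #3 = EF 96 BB.
Offset 10: leading byte 0xE1 = 11100001 → 3-byte char #4 = E1 96 A1.
Offset 13: leading byte 0xF3 = 11110011 → 4-byte char #5 = F3 9F 9E B7.
Offset 17: leading byte 0xF0 = 11110000 → 4-byte char #6 = F0 9F A5 86.
Leading byte 0xF0 = 11110000 matches 11110xxx → 4-byte sequence.
Byte 1: 0xF0 = 11110000, payload 000 (3 bits).
Byte 2: 0x9F = 10011111 (10xxxxxx ✓), payload 011111.
Byte 3: 0xA5 = 10100101 (10xxxxxx ✓), payload 100101.
Byte 4: 0x86 = 10000110 (10xxxxxx ✓), payload 000110.
Concatenate: 000011111100101000110 = 0x1F946 (21 bits → U+1F946).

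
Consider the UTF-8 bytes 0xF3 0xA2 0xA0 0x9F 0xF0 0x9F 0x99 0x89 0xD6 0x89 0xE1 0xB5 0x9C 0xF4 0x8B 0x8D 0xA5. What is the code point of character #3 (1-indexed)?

Offset 0: leading byte 0xF3 = 11110011 → 4-byte char #1 = F3 A2 A0 9F.
Offset 4: leading byte 0xF0 = 11110000 → 4-byte char #2 = F0 9F 99 89.
Offset 8: leading byte 0xD6 = 11010110 → 2-byte char #3 = D6 89.
Leading byte 0xD6 = 11010110 matches 110xxxxx → 2-byte sequence.
Byte 1: 0xD6 = 11010110, payload 10110 (5 bits).
Byte 2: 0x89 = 10001001 (10xxxxxx ✓), payload 001001.
Concatenate: 10110001001 = 0x589 (11 bits → U+0589).

U+0589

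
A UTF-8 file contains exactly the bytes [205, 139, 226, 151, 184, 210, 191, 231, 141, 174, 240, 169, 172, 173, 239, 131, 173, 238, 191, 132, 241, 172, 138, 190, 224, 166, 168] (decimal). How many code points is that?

Byte at offset 0: 0xCD = 11001101 → 2-byte char (#1). Advance 2.
Byte at offset 2: 0xE2 = 11100010 → 3-byte char (#2). Advance 3.
Byte at offset 5: 0xD2 = 11010010 → 2-byte char (#3). Advance 2.
Byte at offset 7: 0xE7 = 11100111 → 3-byte char (#4). Advance 3.
Byte at offset 10: 0xF0 = 11110000 → 4-byte char (#5). Advance 4.
Byte at offset 14: 0xEF = 11101111 → 3-byte char (#6). Advance 3.
Byte at offset 17: 0xEE = 11101110 → 3-byte char (#7). Advance 3.
Byte at offset 20: 0xF1 = 11110001 → 4-byte char (#8). Advance 4.
Byte at offset 24: 0xE0 = 11100000 → 3-byte char (#9). Advance 3.
Reached end at offset 27 after 9 code points.

9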